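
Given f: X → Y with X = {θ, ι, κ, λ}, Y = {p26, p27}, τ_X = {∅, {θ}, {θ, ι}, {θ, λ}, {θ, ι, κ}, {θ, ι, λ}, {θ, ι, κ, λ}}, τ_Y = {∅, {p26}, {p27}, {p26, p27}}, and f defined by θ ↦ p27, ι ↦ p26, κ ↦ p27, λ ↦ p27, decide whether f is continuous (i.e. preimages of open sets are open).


f is NOT continuous.

Compute f^{-1}(U) for each U ∈ τ_Y:
  U = ∅: f^{-1}(U) = ∅ ∈ τ_X ✓.
  U = {p26}: f^{-1}(U) = {ι} ∉ τ_X ✗.
  U = {p27}: f^{-1}(U) = {θ, κ, λ} ∉ τ_X ✗.
  U = {p26, p27}: f^{-1}(U) = {θ, ι, κ, λ} ∈ τ_X ✓.
Found U = {p26} with f^{-1}(U) = {ι} not in τ_X. Therefore f is NOT continuous.


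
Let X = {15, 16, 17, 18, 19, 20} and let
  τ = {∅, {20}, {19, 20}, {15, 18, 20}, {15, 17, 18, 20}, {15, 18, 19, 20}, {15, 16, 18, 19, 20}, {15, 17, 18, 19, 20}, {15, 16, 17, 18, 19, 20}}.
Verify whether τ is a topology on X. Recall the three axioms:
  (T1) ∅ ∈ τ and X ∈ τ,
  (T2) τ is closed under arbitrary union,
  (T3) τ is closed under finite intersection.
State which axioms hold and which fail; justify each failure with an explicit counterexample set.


τ IS a topology on X.

Axiom (T1): ∅ ∈ τ? Yes; X ∈ τ? Yes.
Axiom (T2/T3): check pairwise unions and intersections of members of τ.
All pairwise intersections and unions checked — each lies in τ. Therefore τ satisfies (T1), (T2), (T3): it IS a topology on X.


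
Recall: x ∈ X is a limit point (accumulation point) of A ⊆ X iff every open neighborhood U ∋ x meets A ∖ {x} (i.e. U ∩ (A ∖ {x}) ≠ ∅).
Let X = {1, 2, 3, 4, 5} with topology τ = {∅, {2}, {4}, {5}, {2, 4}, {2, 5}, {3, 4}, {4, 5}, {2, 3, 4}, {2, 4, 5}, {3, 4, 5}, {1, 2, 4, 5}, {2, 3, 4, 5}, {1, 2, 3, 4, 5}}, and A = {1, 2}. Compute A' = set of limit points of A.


A' = {1}

For each x ∈ X, list the open sets U ∈ τ with x ∈ U, then check whether U ∩ (A ∖ {x}) ≠ ∅ for every such U.
  x = 1: opens ∋ x are {1, 2, 4, 5}, {1, 2, 3, 4, 5}; each meets A ∖ {1}, so x IS a limit point.
  x = 2: open {2} ∋ x has {2} ∩ (A ∖ {2}) = ∅, so x is NOT a limit point.
  x = 3: open {3, 4} ∋ x has {3, 4} ∩ (A ∖ {3}) = ∅, so x is NOT a limit point.
  x = 4: open {4} ∋ x has {4} ∩ (A ∖ {4}) = ∅, so x is NOT a limit point.
  x = 5: open {5} ∋ x has {5} ∩ (A ∖ {5}) = ∅, so x is NOT a limit point.
Collecting: A' = {1}.


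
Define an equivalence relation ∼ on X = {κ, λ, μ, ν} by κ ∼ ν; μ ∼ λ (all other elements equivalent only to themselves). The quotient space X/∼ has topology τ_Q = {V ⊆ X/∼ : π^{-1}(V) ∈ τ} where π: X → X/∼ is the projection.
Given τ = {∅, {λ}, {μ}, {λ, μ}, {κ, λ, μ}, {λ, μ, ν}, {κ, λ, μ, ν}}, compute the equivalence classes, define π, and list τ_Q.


X/∼ = {[κ=ν], [λ=μ]}; |τ_Q| = 3.

Equivalence classes: [κ=ν], [λ=μ].
Quotient map π: X → X/∼ sends κ ↦ [κ=ν], λ ↦ [λ=μ], μ ↦ [λ=μ], ν ↦ [κ=ν].
For each subset V ⊆ X/∼, compute π^{-1}(V) ⊆ X and check whether π^{-1}(V) ∈ τ. V is open in τ_Q iff π^{-1}(V) ∈ τ.
  V = {}: π^{-1}(V) = ∅ ∈ τ ✓.
  V = {[κ=ν]}: π^{-1}(V) = {κ, ν} ∉ τ ✗.
  V = {[λ=μ]}: π^{-1}(V) = {λ, μ} ∈ τ ✓.
  V = {[κ=ν], [λ=μ]}: π^{-1}(V) = {κ, λ, μ, ν} ∈ τ ✓.
Open sets in the quotient: τ_Q = {{}, {[λ=μ]}, {[κ=ν], [λ=μ]}} (3 elements).


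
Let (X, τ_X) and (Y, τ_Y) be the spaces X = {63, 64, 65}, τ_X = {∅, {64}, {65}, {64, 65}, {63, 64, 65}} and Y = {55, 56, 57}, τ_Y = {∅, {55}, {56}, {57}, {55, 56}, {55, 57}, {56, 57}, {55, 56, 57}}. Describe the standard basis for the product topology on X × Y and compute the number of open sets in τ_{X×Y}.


Basis B = {∅ × ∅, {64} × {55}, {64} × {56}, {64} × {57}, {65} × {55}, {65} × {56}, {65} × {57}, {64} × {55, 56}, {64} × {55, 57}, {64, 65} × {55}, {64} × {56, 57}, {64, 65} × {56}, {64, 65} × {57}, {65} × {55, 56}, {65} × {55, 57}, {65} × {56, 57}, {63, 64, 65} × {55}, {63, 64, 65} × {56}, {63, 64, 65} × {57}, {64} × {55, 56, 57}, {65} × {55, 56, 57}, {64, 65} × {55, 56}, {64, 65} × {55, 57}, {64, 65} × {56, 57}, {63, 64, 65} × {55, 56}, {63, 64, 65} × {55, 57}, {63, 64, 65} × {56, 57}, {64, 65} × {55, 56, 57}, {63, 64, 65} × {55, 56, 57}}; |τ_{X×Y}| = 125.

Enumerate products U × V with U ∈ τ_X, V ∈ τ_Y (deduplicated):
  ∅ × ∅ = {} (∅)
  {64} × {55} = {(64,55)}
  {64} × {56} = {(64,56)}
  {64} × {57} = {(64,57)}
  {65} × {55} = {(65,55)}
  {65} × {56} = {(65,56)}
  {65} × {57} = {(65,57)}
  {64} × {55, 56} = {(64,55), (64,56)}
  {64} × {55, 57} = {(64,55), (64,57)}
  {64, 65} × {55} = {(64,55), (65,55)}
  {64} × {56, 57} = {(64,56), (64,57)}
  {64, 65} × {56} = {(64,56), (65,56)}
  {64, 65} × {57} = {(64,57), (65,57)}
  {65} × {55, 56} = {(65,55), (65,56)}
  {65} × {55, 57} = {(65,55), (65,57)}
  {65} × {56, 57} = {(65,56), (65,57)}
  {63, 64, 65} × {55} = {(63,55), (64,55), (65,55)}
  {63, 64, 65} × {56} = {(63,56), (64,56), (65,56)}
  {63, 64, 65} × {57} = {(63,57), (64,57), (65,57)}
  {64} × {55, 56, 57} = {(64,55), (64,56), (64,57)}
  {65} × {55, 56, 57} = {(65,55), (65,56), (65,57)}
  {64, 65} × {55, 56} = {(64,55), (64,56), (65,55), (65,56)}
  {64, 65} × {55, 57} = {(64,55), (64,57), (65,55), (65,57)}
  {64, 65} × {56, 57} = {(64,56), (64,57), (65,56), (65,57)}
  {63, 64, 65} × {55, 56} = {(63,55), (63,56), (64,55), (64,56), (65,55), (65,56)}
  {63, 64, 65} × {55, 57} = {(63,55), (63,57), (64,55), (64,57), (65,55), (65,57)}
  {63, 64, 65} × {56, 57} = {(63,56), (63,57), (64,56), (64,57), (65,56), (65,57)}
  {64, 65} × {55, 56, 57} = {(64,55), (64,56), (64,57), (65,55), (65,56), (65,57)}
  {63, 64, 65} × {55, 56, 57} = {(63,55), (63,56), (63,57), (64,55), (64,56), (64,57), (65,55), (65,56), (65,57)}
These 29 distinct sets form the basis B.
Close under arbitrary unions to get τ_{X×Y}; counting gives |τ_{X×Y}| = 125.


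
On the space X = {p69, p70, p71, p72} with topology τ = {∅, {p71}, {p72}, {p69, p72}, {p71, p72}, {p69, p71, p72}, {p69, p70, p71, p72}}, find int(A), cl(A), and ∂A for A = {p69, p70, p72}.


int(A) = {p69, p72}, cl(A) = {p69, p70, p72}, ∂A = {p70}.

Closed sets in (X, τ) are complements of opens:
  closed(X, τ) = {∅, {p70}, {p69, p70}, {p70, p71}, {p69, p70, p71}, {p69, p70, p72}, {p69, p70, p71, p72}}.
int(A) = ⋃ {U ∈ τ : U ⊆ A}. Opens contained in A: ∅, {p72}, {p69, p72}.
Taking the union of these: int(A) = {p69, p72}.
cl(A) = ⋂ {C closed : A ⊆ C}. Closed sets containing A: {p69, p70, p72}, {p69, p70, p71, p72}.
Intersecting these: cl(A) = {p69, p70, p72}.
∂A = cl(A) ∖ int(A) = {p69, p70, p72} ∖ {p69, p72} = {p70}.


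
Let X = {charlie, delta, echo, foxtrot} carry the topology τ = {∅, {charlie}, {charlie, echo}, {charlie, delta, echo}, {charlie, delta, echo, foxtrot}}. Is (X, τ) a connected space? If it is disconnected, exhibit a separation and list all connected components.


(X, τ) is connected.

Find clopen sets (U ∈ τ with X ∖ U ∈ τ):
  U = ∅, X ∖ U = {charlie, delta, echo, foxtrot} — both open, so U is clopen.
  U = {charlie, delta, echo, foxtrot}, X ∖ U = ∅ — both open, so U is clopen.
Only trivial clopens (∅ and X) exist, so (X, τ) is connected.
Compute connected components by grouping points that agree on all clopens:
  component: {charlie, delta, echo, foxtrot}


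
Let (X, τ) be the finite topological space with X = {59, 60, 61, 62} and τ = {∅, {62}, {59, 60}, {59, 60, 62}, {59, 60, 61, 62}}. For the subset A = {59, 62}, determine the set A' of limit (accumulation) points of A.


A' = {60, 61}

For each x ∈ X, list the open sets U ∈ τ with x ∈ U, then check whether U ∩ (A ∖ {x}) ≠ ∅ for every such U.
  x = 59: open {59, 60} ∋ x has {59, 60} ∩ (A ∖ {59}) = ∅, so x is NOT a limit point.
  x = 60: opens ∋ x are {59, 60}, {59, 60, 62}, {59, 60, 61, 62}; each meets A ∖ {60}, so x IS a limit point.
  x = 61: opens ∋ x are {59, 60, 61, 62}; each meets A ∖ {61}, so x IS a limit point.
  x = 62: open {62} ∋ x has {62} ∩ (A ∖ {62}) = ∅, so x is NOT a limit point.
Collecting: A' = {60, 61}.


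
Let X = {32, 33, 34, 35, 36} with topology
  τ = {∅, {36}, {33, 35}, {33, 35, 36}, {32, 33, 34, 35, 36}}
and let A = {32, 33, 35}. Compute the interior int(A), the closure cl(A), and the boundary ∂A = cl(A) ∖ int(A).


int(A) = {33, 35}, cl(A) = {32, 33, 34, 35}, ∂A = {32, 34}.

Closed sets in (X, τ) are complements of opens:
  closed(X, τ) = {∅, {32, 34}, {32, 34, 36}, {32, 33, 34, 35}, {32, 33, 34, 35, 36}}.
int(A) = ⋃ {U ∈ τ : U ⊆ A}. Opens contained in A: ∅, {33, 35}.
Taking the union of these: int(A) = {33, 35}.
cl(A) = ⋂ {C closed : A ⊆ C}. Closed sets containing A: {32, 33, 34, 35}, {32, 33, 34, 35, 36}.
Intersecting these: cl(A) = {32, 33, 34, 35}.
∂A = cl(A) ∖ int(A) = {32, 33, 34, 35} ∖ {33, 35} = {32, 34}.


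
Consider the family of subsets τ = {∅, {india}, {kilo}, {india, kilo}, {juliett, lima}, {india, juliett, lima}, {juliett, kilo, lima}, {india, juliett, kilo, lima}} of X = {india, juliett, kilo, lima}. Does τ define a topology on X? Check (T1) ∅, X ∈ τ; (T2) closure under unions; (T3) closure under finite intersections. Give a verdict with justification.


τ IS a topology on X.

Axiom (T1): ∅ ∈ τ? Yes; X ∈ τ? Yes.
Axiom (T2/T3): check pairwise unions and intersections of members of τ.
All pairwise intersections and unions checked — each lies in τ. Therefore τ satisfies (T1), (T2), (T3): it IS a topology on X.


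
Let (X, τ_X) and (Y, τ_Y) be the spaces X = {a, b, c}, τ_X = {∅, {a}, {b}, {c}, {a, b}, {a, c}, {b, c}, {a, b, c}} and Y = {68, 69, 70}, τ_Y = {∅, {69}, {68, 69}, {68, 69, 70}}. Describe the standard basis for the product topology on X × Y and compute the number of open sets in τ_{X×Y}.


Basis B = {∅ × ∅, {a} × {69}, {b} × {69}, {c} × {69}, {a} × {68, 69}, {a, b} × {69}, {a, c} × {69}, {b} × {68, 69}, {b, c} × {69}, {c} × {68, 69}, {a} × {68, 69, 70}, {a, b, c} × {69}, {b} × {68, 69, 70}, {c} × {68, 69, 70}, {a, b} × {68, 69}, {a, c} × {68, 69}, {b, c} × {68, 69}, {a, b} × {68, 69, 70}, {a, c} × {68, 69, 70}, {a, b, c} × {68, 69}, {b, c} × {68, 69, 70}, {a, b, c} × {68, 69, 70}}; |τ_{X×Y}| = 64.

Enumerate products U × V with U ∈ τ_X, V ∈ τ_Y (deduplicated):
  ∅ × ∅ = {} (∅)
  {a} × {69} = {(a,69)}
  {b} × {69} = {(b,69)}
  {c} × {69} = {(c,69)}
  {a} × {68, 69} = {(a,68), (a,69)}
  {a, b} × {69} = {(a,69), (b,69)}
  {a, c} × {69} = {(a,69), (c,69)}
  {b} × {68, 69} = {(b,68), (b,69)}
  {b, c} × {69} = {(b,69), (c,69)}
  {c} × {68, 69} = {(c,68), (c,69)}
  {a} × {68, 69, 70} = {(a,68), (a,69), (a,70)}
  {a, b, c} × {69} = {(a,69), (b,69), (c,69)}
  {b} × {68, 69, 70} = {(b,68), (b,69), (b,70)}
  {c} × {68, 69, 70} = {(c,68), (c,69), (c,70)}
  {a, b} × {68, 69} = {(a,68), (a,69), (b,68), (b,69)}
  {a, c} × {68, 69} = {(a,68), (a,69), (c,68), (c,69)}
  {b, c} × {68, 69} = {(b,68), (b,69), (c,68), (c,69)}
  {a, b} × {68, 69, 70} = {(a,68), (a,69), (a,70), (b,68), (b,69), (b,70)}
  {a, c} × {68, 69, 70} = {(a,68), (a,69), (a,70), (c,68), (c,69), (c,70)}
  {a, b, c} × {68, 69} = {(a,68), (a,69), (b,68), (b,69), (c,68), (c,69)}
  {b, c} × {68, 69, 70} = {(b,68), (b,69), (b,70), (c,68), (c,69), (c,70)}
  {a, b, c} × {68, 69, 70} = {(a,68), (a,69), (a,70), (b,68), (b,69), (b,70), (c,68), (c,69), (c,70)}
These 22 distinct sets form the basis B.
Close under arbitrary unions to get τ_{X×Y}; counting gives |τ_{X×Y}| = 64.


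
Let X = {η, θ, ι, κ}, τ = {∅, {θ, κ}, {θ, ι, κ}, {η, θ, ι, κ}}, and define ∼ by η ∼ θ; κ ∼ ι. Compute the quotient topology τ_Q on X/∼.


X/∼ = {[η=θ], [ι=κ]}; |τ_Q| = 2.

Equivalence classes: [η=θ], [ι=κ].
Quotient map π: X → X/∼ sends η ↦ [η=θ], θ ↦ [η=θ], ι ↦ [ι=κ], κ ↦ [ι=κ].
For each subset V ⊆ X/∼, compute π^{-1}(V) ⊆ X and check whether π^{-1}(V) ∈ τ. V is open in τ_Q iff π^{-1}(V) ∈ τ.
  V = {}: π^{-1}(V) = ∅ ∈ τ ✓.
  V = {[η=θ]}: π^{-1}(V) = {η, θ} ∉ τ ✗.
  V = {[ι=κ]}: π^{-1}(V) = {ι, κ} ∉ τ ✗.
  V = {[η=θ], [ι=κ]}: π^{-1}(V) = {η, θ, ι, κ} ∈ τ ✓.
Open sets in the quotient: τ_Q = {{}, {[η=θ], [ι=κ]}} (2 elements).


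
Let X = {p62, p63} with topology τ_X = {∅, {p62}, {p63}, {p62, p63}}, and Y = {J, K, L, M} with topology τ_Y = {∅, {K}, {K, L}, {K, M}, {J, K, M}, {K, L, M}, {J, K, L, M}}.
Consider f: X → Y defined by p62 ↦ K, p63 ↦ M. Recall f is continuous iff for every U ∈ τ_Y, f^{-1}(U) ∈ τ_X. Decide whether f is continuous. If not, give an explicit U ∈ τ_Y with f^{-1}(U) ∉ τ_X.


f IS continuous.

Compute f^{-1}(U) for each U ∈ τ_Y:
  U = ∅: f^{-1}(U) = ∅ ∈ τ_X ✓.
  U = {K}: f^{-1}(U) = {p62} ∈ τ_X ✓.
  U = {K, L}: f^{-1}(U) = {p62} ∈ τ_X ✓.
  U = {K, M}: f^{-1}(U) = {p62, p63} ∈ τ_X ✓.
  U = {J, K, M}: f^{-1}(U) = {p62, p63} ∈ τ_X ✓.
  U = {K, L, M}: f^{-1}(U) = {p62, p63} ∈ τ_X ✓.
  U = {J, K, L, M}: f^{-1}(U) = {p62, p63} ∈ τ_X ✓.
Every preimage lies in τ_X, so f IS continuous.


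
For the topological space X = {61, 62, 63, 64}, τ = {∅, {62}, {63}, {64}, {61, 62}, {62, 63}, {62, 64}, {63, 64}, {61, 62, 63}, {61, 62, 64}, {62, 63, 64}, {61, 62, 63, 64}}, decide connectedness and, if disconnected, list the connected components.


(X, τ) is disconnected; components = [{63}, {64}, {61, 62}].

Find clopen sets (U ∈ τ with X ∖ U ∈ τ):
  U = ∅, X ∖ U = {61, 62, 63, 64} — both open, so U is clopen.
  U = {63}, X ∖ U = {61, 62, 64} — both open, so U is clopen.
  U = {64}, X ∖ U = {61, 62, 63} — both open, so U is clopen.
  U = {61, 62}, X ∖ U = {63, 64} — both open, so U is clopen.
  U = {63, 64}, X ∖ U = {61, 62} — both open, so U is clopen.
  U = {61, 62, 63}, X ∖ U = {64} — both open, so U is clopen.
  U = {61, 62, 64}, X ∖ U = {63} — both open, so U is clopen.
  U = {61, 62, 63, 64}, X ∖ U = ∅ — both open, so U is clopen.
Nontrivial clopen(s) exist: e.g. {61, 62}. So (X, τ) is disconnected.
Compute connected components by grouping points that agree on all clopens:
  component: {63}
  component: {64}
  component: {61, 62}


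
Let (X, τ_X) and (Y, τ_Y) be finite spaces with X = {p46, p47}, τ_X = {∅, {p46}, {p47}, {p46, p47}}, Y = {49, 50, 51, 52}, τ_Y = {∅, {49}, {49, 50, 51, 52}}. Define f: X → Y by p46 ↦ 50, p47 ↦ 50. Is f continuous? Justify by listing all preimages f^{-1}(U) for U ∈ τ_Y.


f IS continuous.

Compute f^{-1}(U) for each U ∈ τ_Y:
  U = ∅: f^{-1}(U) = ∅ ∈ τ_X ✓.
  U = {49}: f^{-1}(U) = ∅ ∈ τ_X ✓.
  U = {49, 50, 51, 52}: f^{-1}(U) = {p46, p47} ∈ τ_X ✓.
Every preimage lies in τ_X, so f IS continuous.


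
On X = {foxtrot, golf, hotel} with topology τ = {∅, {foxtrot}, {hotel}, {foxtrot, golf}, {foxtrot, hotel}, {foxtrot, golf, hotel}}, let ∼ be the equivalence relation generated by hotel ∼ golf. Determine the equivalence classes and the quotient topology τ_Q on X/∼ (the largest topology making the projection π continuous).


X/∼ = {[foxtrot], [golf=hotel]}; |τ_Q| = 3.

Equivalence classes: [foxtrot], [golf=hotel].
Quotient map π: X → X/∼ sends foxtrot ↦ [foxtrot], golf ↦ [golf=hotel], hotel ↦ [golf=hotel].
For each subset V ⊆ X/∼, compute π^{-1}(V) ⊆ X and check whether π^{-1}(V) ∈ τ. V is open in τ_Q iff π^{-1}(V) ∈ τ.
  V = {}: π^{-1}(V) = ∅ ∈ τ ✓.
  V = {[foxtrot]}: π^{-1}(V) = {foxtrot} ∈ τ ✓.
  V = {[golf=hotel]}: π^{-1}(V) = {golf, hotel} ∉ τ ✗.
  V = {[foxtrot], [golf=hotel]}: π^{-1}(V) = {foxtrot, golf, hotel} ∈ τ ✓.
Open sets in the quotient: τ_Q = {{}, {[foxtrot]}, {[foxtrot], [golf=hotel]}} (3 elements).


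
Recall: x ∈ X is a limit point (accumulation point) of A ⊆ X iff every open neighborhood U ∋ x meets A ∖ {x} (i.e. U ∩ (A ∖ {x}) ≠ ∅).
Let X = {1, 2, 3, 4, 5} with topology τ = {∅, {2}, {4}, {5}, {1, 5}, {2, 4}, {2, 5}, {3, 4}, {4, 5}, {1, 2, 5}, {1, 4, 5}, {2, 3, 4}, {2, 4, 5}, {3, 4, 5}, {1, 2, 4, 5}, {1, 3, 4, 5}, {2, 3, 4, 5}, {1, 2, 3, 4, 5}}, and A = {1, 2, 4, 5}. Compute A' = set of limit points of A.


A' = {1, 3}

For each x ∈ X, list the open sets U ∈ τ with x ∈ U, then check whether U ∩ (A ∖ {x}) ≠ ∅ for every such U.
  x = 1: opens ∋ x are {1, 5}, {1, 2, 5}, {1, 4, 5}, {1, 2, 4, 5}, {1, 3, 4, 5}, {1, 2, 3, 4, 5}; each meets A ∖ {1}, so x IS a limit point.
  x = 2: open {2} ∋ x has {2} ∩ (A ∖ {2}) = ∅, so x is NOT a limit point.
  x = 3: opens ∋ x are {3, 4}, {2, 3, 4}, {3, 4, 5}, {1, 3, 4, 5}, {2, 3, 4, 5}, {1, 2, 3, 4, 5}; each meets A ∖ {3}, so x IS a limit point.
  x = 4: open {4} ∋ x has {4} ∩ (A ∖ {4}) = ∅, so x is NOT a limit point.
  x = 5: open {5} ∋ x has {5} ∩ (A ∖ {5}) = ∅, so x is NOT a limit point.
Collecting: A' = {1, 3}.


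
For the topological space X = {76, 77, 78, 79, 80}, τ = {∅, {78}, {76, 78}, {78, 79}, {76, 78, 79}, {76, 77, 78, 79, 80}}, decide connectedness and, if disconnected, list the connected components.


(X, τ) is connected.

Find clopen sets (U ∈ τ with X ∖ U ∈ τ):
  U = ∅, X ∖ U = {76, 77, 78, 79, 80} — both open, so U is clopen.
  U = {76, 77, 78, 79, 80}, X ∖ U = ∅ — both open, so U is clopen.
Only trivial clopens (∅ and X) exist, so (X, τ) is connected.
Compute connected components by grouping points that agree on all clopens:
  component: {76, 77, 78, 79, 80}


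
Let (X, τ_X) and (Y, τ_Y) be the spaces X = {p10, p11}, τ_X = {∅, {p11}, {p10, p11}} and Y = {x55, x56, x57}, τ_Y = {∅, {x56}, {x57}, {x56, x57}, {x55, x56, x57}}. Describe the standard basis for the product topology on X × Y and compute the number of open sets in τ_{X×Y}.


Basis B = {∅ × ∅, {p11} × {x56}, {p11} × {x57}, {p10, p11} × {x56}, {p10, p11} × {x57}, {p11} × {x56, x57}, {p11} × {x55, x56, x57}, {p10, p11} × {x56, x57}, {p10, p11} × {x55, x56, x57}}; |τ_{X×Y}| = 14.

Enumerate products U × V with U ∈ τ_X, V ∈ τ_Y (deduplicated):
  ∅ × ∅ = {} (∅)
  {p11} × {x56} = {(p11,x56)}
  {p11} × {x57} = {(p11,x57)}
  {p10, p11} × {x56} = {(p10,x56), (p11,x56)}
  {p10, p11} × {x57} = {(p10,x57), (p11,x57)}
  {p11} × {x56, x57} = {(p11,x56), (p11,x57)}
  {p11} × {x55, x56, x57} = {(p11,x55), (p11,x56), (p11,x57)}
  {p10, p11} × {x56, x57} = {(p10,x56), (p10,x57), (p11,x56), (p11,x57)}
  {p10, p11} × {x55, x56, x57} = {(p10,x55), (p10,x56), (p10,x57), (p11,x55), (p11,x56), (p11,x57)}
These 9 distinct sets form the basis B.
Close under arbitrary unions to get τ_{X×Y}; counting gives |τ_{X×Y}| = 14.


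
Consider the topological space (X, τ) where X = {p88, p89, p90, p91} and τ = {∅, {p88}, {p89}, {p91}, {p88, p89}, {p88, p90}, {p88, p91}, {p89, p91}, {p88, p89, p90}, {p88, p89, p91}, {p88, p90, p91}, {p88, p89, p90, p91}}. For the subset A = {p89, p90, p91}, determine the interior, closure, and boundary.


int(A) = {p89, p91}, cl(A) = {p89, p90, p91}, ∂A = {p90}.

Closed sets in (X, τ) are complements of opens:
  closed(X, τ) = {∅, {p89}, {p90}, {p91}, {p88, p90}, {p89, p90}, {p89, p91}, {p90, p91}, {p88, p89, p90}, {p88, p90, p91}, {p89, p90, p91}, {p88, p89, p90, p91}}.
int(A) = ⋃ {U ∈ τ : U ⊆ A}. Opens contained in A: ∅, {p89}, {p91}, {p89, p91}.
Taking the union of these: int(A) = {p89, p91}.
cl(A) = ⋂ {C closed : A ⊆ C}. Closed sets containing A: {p89, p90, p91}, {p88, p89, p90, p91}.
Intersecting these: cl(A) = {p89, p90, p91}.
∂A = cl(A) ∖ int(A) = {p89, p90, p91} ∖ {p89, p91} = {p90}.


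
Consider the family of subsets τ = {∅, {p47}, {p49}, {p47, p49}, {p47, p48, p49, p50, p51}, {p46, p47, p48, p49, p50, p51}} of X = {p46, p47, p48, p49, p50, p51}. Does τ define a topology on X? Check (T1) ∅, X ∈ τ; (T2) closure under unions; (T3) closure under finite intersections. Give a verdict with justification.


τ IS a topology on X.

Axiom (T1): ∅ ∈ τ? Yes; X ∈ τ? Yes.
Axiom (T2/T3): check pairwise unions and intersections of members of τ.
All pairwise intersections and unions checked — each lies in τ. Therefore τ satisfies (T1), (T2), (T3): it IS a topology on X.


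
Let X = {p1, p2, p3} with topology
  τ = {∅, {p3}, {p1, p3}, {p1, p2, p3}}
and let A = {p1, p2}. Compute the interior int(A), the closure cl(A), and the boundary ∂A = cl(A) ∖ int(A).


int(A) = ∅, cl(A) = {p1, p2}, ∂A = {p1, p2}.

Closed sets in (X, τ) are complements of opens:
  closed(X, τ) = {∅, {p2}, {p1, p2}, {p1, p2, p3}}.
int(A) = ⋃ {U ∈ τ : U ⊆ A}. Opens contained in A: ∅.
Taking the union of these: int(A) = ∅.
cl(A) = ⋂ {C closed : A ⊆ C}. Closed sets containing A: {p1, p2}, {p1, p2, p3}.
Intersecting these: cl(A) = {p1, p2}.
∂A = cl(A) ∖ int(A) = {p1, p2} ∖ ∅ = {p1, p2}.


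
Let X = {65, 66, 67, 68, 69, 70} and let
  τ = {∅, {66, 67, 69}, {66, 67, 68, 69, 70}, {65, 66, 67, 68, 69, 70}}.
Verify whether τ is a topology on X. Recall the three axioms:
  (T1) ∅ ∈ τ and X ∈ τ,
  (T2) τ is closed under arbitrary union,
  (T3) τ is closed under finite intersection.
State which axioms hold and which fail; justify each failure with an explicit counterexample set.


τ IS a topology on X.

Axiom (T1): ∅ ∈ τ? Yes; X ∈ τ? Yes.
Axiom (T2/T3): check pairwise unions and intersections of members of τ.
All pairwise intersections and unions checked — each lies in τ. Therefore τ satisfies (T1), (T2), (T3): it IS a topology on X.


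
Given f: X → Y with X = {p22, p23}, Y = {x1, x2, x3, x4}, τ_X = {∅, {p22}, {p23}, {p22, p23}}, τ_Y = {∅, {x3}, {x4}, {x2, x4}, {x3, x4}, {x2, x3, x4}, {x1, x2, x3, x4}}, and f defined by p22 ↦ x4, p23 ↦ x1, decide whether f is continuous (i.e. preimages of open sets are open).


f IS continuous.

Compute f^{-1}(U) for each U ∈ τ_Y:
  U = ∅: f^{-1}(U) = ∅ ∈ τ_X ✓.
  U = {x3}: f^{-1}(U) = ∅ ∈ τ_X ✓.
  U = {x4}: f^{-1}(U) = {p22} ∈ τ_X ✓.
  U = {x2, x4}: f^{-1}(U) = {p22} ∈ τ_X ✓.
  U = {x3, x4}: f^{-1}(U) = {p22} ∈ τ_X ✓.
  U = {x2, x3, x4}: f^{-1}(U) = {p22} ∈ τ_X ✓.
  U = {x1, x2, x3, x4}: f^{-1}(U) = {p22, p23} ∈ τ_X ✓.
Every preimage lies in τ_X, so f IS continuous.


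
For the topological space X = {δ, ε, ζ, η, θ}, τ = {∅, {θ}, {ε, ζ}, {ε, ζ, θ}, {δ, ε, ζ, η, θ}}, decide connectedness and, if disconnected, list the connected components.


(X, τ) is connected.

Find clopen sets (U ∈ τ with X ∖ U ∈ τ):
  U = ∅, X ∖ U = {δ, ε, ζ, η, θ} — both open, so U is clopen.
  U = {δ, ε, ζ, η, θ}, X ∖ U = ∅ — both open, so U is clopen.
Only trivial clopens (∅ and X) exist, so (X, τ) is connected.
Compute connected components by grouping points that agree on all clopens:
  component: {δ, ε, ζ, η, θ}


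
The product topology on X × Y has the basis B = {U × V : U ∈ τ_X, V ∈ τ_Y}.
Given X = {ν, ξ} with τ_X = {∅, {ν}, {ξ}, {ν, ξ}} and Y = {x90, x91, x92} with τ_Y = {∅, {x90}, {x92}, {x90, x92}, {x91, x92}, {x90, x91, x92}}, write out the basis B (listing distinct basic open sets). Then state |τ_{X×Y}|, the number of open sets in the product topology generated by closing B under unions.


Basis B = {∅ × ∅, {ν} × {x90}, {ν} × {x92}, {ξ} × {x90}, {ξ} × {x92}, {ν} × {x90, x92}, {ν, ξ} × {x90}, {ν} × {x91, x92}, {ν, ξ} × {x92}, {ξ} × {x90, x92}, {ξ} × {x91, x92}, {ν} × {x90, x91, x92}, {ξ} × {x90, x91, x92}, {ν, ξ} × {x90, x92}, {ν, ξ} × {x91, x92}, {ν, ξ} × {x90, x91, x92}}; |τ_{X×Y}| = 36.

Enumerate products U × V with U ∈ τ_X, V ∈ τ_Y (deduplicated):
  ∅ × ∅ = {} (∅)
  {ν} × {x90} = {(ν,x90)}
  {ν} × {x92} = {(ν,x92)}
  {ξ} × {x90} = {(ξ,x90)}
  {ξ} × {x92} = {(ξ,x92)}
  {ν} × {x90, x92} = {(ν,x90), (ν,x92)}
  {ν, ξ} × {x90} = {(ν,x90), (ξ,x90)}
  {ν} × {x91, x92} = {(ν,x91), (ν,x92)}
  {ν, ξ} × {x92} = {(ν,x92), (ξ,x92)}
  {ξ} × {x90, x92} = {(ξ,x90), (ξ,x92)}
  {ξ} × {x91, x92} = {(ξ,x91), (ξ,x92)}
  {ν} × {x90, x91, x92} = {(ν,x90), (ν,x91), (ν,x92)}
  {ξ} × {x90, x91, x92} = {(ξ,x90), (ξ,x91), (ξ,x92)}
  {ν, ξ} × {x90, x92} = {(ν,x90), (ν,x92), (ξ,x90), (ξ,x92)}
  {ν, ξ} × {x91, x92} = {(ν,x91), (ν,x92), (ξ,x91), (ξ,x92)}
  {ν, ξ} × {x90, x91, x92} = {(ν,x90), (ν,x91), (ν,x92), (ξ,x90), (ξ,x91), (ξ,x92)}
These 16 distinct sets form the basis B.
Close under arbitrary unions to get τ_{X×Y}; counting gives |τ_{X×Y}| = 36.


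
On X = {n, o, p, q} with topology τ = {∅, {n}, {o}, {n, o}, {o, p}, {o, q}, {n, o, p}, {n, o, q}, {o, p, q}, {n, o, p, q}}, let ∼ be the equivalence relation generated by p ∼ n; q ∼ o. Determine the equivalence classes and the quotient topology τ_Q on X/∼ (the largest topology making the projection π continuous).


X/∼ = {[n=p], [o=q]}; |τ_Q| = 3.

Equivalence classes: [n=p], [o=q].
Quotient map π: X → X/∼ sends n ↦ [n=p], o ↦ [o=q], p ↦ [n=p], q ↦ [o=q].
For each subset V ⊆ X/∼, compute π^{-1}(V) ⊆ X and check whether π^{-1}(V) ∈ τ. V is open in τ_Q iff π^{-1}(V) ∈ τ.
  V = {}: π^{-1}(V) = ∅ ∈ τ ✓.
  V = {[n=p]}: π^{-1}(V) = {n, p} ∉ τ ✗.
  V = {[o=q]}: π^{-1}(V) = {o, q} ∈ τ ✓.
  V = {[n=p], [o=q]}: π^{-1}(V) = {n, o, p, q} ∈ τ ✓.
Open sets in the quotient: τ_Q = {{}, {[o=q]}, {[n=p], [o=q]}} (3 elements).


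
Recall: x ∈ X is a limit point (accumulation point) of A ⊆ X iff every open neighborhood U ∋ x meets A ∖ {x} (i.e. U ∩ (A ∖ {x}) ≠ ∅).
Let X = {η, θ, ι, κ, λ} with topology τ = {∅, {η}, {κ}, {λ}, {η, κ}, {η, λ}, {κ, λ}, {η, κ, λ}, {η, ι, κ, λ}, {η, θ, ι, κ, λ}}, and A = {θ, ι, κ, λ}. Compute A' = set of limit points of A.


A' = {θ, ι}

For each x ∈ X, list the open sets U ∈ τ with x ∈ U, then check whether U ∩ (A ∖ {x}) ≠ ∅ for every such U.
  x = η: open {η} ∋ x has {η} ∩ (A ∖ {η}) = ∅, so x is NOT a limit point.
  x = θ: opens ∋ x are {η, θ, ι, κ, λ}; each meets A ∖ {θ}, so x IS a limit point.
  x = ι: opens ∋ x are {η, ι, κ, λ}, {η, θ, ι, κ, λ}; each meets A ∖ {ι}, so x IS a limit point.
  x = κ: open {κ} ∋ x has {κ} ∩ (A ∖ {κ}) = ∅, so x is NOT a limit point.
  x = λ: open {λ} ∋ x has {λ} ∩ (A ∖ {λ}) = ∅, so x is NOT a limit point.
Collecting: A' = {θ, ι}.


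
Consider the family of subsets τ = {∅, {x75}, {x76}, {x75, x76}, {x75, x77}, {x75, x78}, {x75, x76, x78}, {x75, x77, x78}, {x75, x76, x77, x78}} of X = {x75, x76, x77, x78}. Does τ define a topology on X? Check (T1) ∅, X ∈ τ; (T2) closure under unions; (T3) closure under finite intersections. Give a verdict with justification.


τ is NOT a topology on X.

Axiom (T1): ∅ ∈ τ? Yes; X ∈ τ? Yes.
Axiom (T2/T3): check pairwise unions and intersections of members of τ.
Counterexample for (T2): {x76} ∪ {x75, x77} = {x75, x76, x77} ∉ τ. Therefore τ is NOT a topology.


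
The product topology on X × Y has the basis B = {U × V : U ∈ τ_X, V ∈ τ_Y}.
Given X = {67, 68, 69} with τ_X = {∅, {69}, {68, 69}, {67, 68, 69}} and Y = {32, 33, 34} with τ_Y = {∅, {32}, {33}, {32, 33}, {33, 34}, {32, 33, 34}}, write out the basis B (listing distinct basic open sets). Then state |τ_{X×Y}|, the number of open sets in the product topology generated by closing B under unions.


Basis B = {∅ × ∅, {69} × {32}, {69} × {33}, {68, 69} × {32}, {68, 69} × {33}, {69} × {32, 33}, {69} × {33, 34}, {67, 68, 69} × {32}, {67, 68, 69} × {33}, {69} × {32, 33, 34}, {68, 69} × {32, 33}, {68, 69} × {33, 34}, {67, 68, 69} × {32, 33}, {67, 68, 69} × {33, 34}, {68, 69} × {32, 33, 34}, {67, 68, 69} × {32, 33, 34}}; |τ_{X×Y}| = 40.

Enumerate products U × V with U ∈ τ_X, V ∈ τ_Y (deduplicated):
  ∅ × ∅ = {} (∅)
  {69} × {32} = {(69,32)}
  {69} × {33} = {(69,33)}
  {68, 69} × {32} = {(68,32), (69,32)}
  {68, 69} × {33} = {(68,33), (69,33)}
  {69} × {32, 33} = {(69,32), (69,33)}
  {69} × {33, 34} = {(69,33), (69,34)}
  {67, 68, 69} × {32} = {(67,32), (68,32), (69,32)}
  {67, 68, 69} × {33} = {(67,33), (68,33), (69,33)}
  {69} × {32, 33, 34} = {(69,32), (69,33), (69,34)}
  {68, 69} × {32, 33} = {(68,32), (68,33), (69,32), (69,33)}
  {68, 69} × {33, 34} = {(68,33), (68,34), (69,33), (69,34)}
  {67, 68, 69} × {32, 33} = {(67,32), (67,33), (68,32), (68,33), (69,32), (69,33)}
  {67, 68, 69} × {33, 34} = {(67,33), (67,34), (68,33), (68,34), (69,33), (69,34)}
  {68, 69} × {32, 33, 34} = {(68,32), (68,33), (68,34), (69,32), (69,33), (69,34)}
  {67, 68, 69} × {32, 33, 34} = {(67,32), (67,33), (67,34), (68,32), (68,33), (68,34), (69,32), (69,33), (69,34)}
These 16 distinct sets form the basis B.
Close under arbitrary unions to get τ_{X×Y}; counting gives |τ_{X×Y}| = 40.


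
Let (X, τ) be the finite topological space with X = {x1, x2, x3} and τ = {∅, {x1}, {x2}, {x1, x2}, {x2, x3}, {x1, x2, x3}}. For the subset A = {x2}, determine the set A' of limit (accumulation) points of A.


A' = {x3}

For each x ∈ X, list the open sets U ∈ τ with x ∈ U, then check whether U ∩ (A ∖ {x}) ≠ ∅ for every such U.
  x = x1: open {x1} ∋ x has {x1} ∩ (A ∖ {x1}) = ∅, so x is NOT a limit point.
  x = x2: open {x2} ∋ x has {x2} ∩ (A ∖ {x2}) = ∅, so x is NOT a limit point.
  x = x3: opens ∋ x are {x2, x3}, {x1, x2, x3}; each meets A ∖ {x3}, so x IS a limit point.
Collecting: A' = {x3}.


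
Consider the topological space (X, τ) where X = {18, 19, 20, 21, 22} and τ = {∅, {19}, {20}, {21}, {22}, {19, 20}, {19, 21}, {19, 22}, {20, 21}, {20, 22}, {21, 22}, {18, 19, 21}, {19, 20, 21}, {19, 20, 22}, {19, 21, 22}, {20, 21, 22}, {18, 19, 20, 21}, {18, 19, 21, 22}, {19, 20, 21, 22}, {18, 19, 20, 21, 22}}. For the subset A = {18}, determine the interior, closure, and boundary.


int(A) = ∅, cl(A) = {18}, ∂A = {18}.

Closed sets in (X, τ) are complements of opens:
  closed(X, τ) = {∅, {18}, {20}, {22}, {18, 19}, {18, 20}, {18, 21}, {18, 22}, {20, 22}, {18, 19, 20}, {18, 19, 21}, {18, 19, 22}, {18, 20, 21}, {18, 20, 22}, {18, 21, 22}, {18, 19, 20, 21}, {18, 19, 20, 22}, {18, 19, 21, 22}, {18, 20, 21, 22}, {18, 19, 20, 21, 22}}.
int(A) = ⋃ {U ∈ τ : U ⊆ A}. Opens contained in A: ∅.
Taking the union of these: int(A) = ∅.
cl(A) = ⋂ {C closed : A ⊆ C}. Closed sets containing A: {18}, {18, 19}, {18, 20}, {18, 21}, {18, 22}, {18, 19, 20}, {18, 19, 21}, {18, 19, 22}, {18, 20, 21}, {18, 20, 22}, {18, 21, 22}, {18, 19, 20, 21}, {18, 19, 20, 22}, {18, 19, 21, 22}, {18, 20, 21, 22}, {18, 19, 20, 21, 22}.
Intersecting these: cl(A) = {18}.
∂A = cl(A) ∖ int(A) = {18} ∖ ∅ = {18}.


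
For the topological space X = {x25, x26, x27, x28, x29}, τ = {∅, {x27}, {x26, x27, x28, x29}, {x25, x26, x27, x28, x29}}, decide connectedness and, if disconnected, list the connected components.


(X, τ) is connected.

Find clopen sets (U ∈ τ with X ∖ U ∈ τ):
  U = ∅, X ∖ U = {x25, x26, x27, x28, x29} — both open, so U is clopen.
  U = {x25, x26, x27, x28, x29}, X ∖ U = ∅ — both open, so U is clopen.
Only trivial clopens (∅ and X) exist, so (X, τ) is connected.
Compute connected components by grouping points that agree on all clopens:
  component: {x25, x26, x27, x28, x29}


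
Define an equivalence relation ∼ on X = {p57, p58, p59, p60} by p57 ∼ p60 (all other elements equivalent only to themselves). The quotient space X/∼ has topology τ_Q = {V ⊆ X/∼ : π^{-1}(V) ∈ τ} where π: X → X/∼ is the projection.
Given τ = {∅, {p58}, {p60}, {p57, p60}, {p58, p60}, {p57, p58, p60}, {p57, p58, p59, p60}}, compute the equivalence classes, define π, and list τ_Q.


X/∼ = {[p57=p60], [p58], [p59]}; |τ_Q| = 5.

Equivalence classes: [p57=p60], [p58], [p59].
Quotient map π: X → X/∼ sends p57 ↦ [p57=p60], p58 ↦ [p58], p59 ↦ [p59], p60 ↦ [p57=p60].
For each subset V ⊆ X/∼, compute π^{-1}(V) ⊆ X and check whether π^{-1}(V) ∈ τ. V is open in τ_Q iff π^{-1}(V) ∈ τ.
  V = {}: π^{-1}(V) = ∅ ∈ τ ✓.
  V = {[p57=p60]}: π^{-1}(V) = {p57, p60} ∈ τ ✓.
  V = {[p58]}: π^{-1}(V) = {p58} ∈ τ ✓.
  V = {[p57=p60], [p58]}: π^{-1}(V) = {p57, p58, p60} ∈ τ ✓.
  V = {[p59]}: π^{-1}(V) = {p59} ∉ τ ✗.
  V = {[p57=p60], [p59]}: π^{-1}(V) = {p57, p59, p60} ∉ τ ✗.
  V = {[p58], [p59]}: π^{-1}(V) = {p58, p59} ∉ τ ✗.
  V = {[p57=p60], [p58], [p59]}: π^{-1}(V) = {p57, p58, p59, p60} ∈ τ ✓.
Open sets in the quotient: τ_Q = {{}, {[p57=p60]}, {[p58]}, {[p57=p60], [p58]}, {[p57=p60], [p58], [p59]}} (5 elements).


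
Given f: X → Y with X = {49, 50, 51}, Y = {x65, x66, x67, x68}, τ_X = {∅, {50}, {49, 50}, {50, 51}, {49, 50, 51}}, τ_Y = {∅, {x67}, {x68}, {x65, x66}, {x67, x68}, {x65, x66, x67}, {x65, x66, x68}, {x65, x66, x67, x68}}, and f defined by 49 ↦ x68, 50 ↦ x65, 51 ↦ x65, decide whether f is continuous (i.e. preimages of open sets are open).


f is NOT continuous.

Compute f^{-1}(U) for each U ∈ τ_Y:
  U = ∅: f^{-1}(U) = ∅ ∈ τ_X ✓.
  U = {x67}: f^{-1}(U) = ∅ ∈ τ_X ✓.
  U = {x68}: f^{-1}(U) = {49} ∉ τ_X ✗.
  U = {x65, x66}: f^{-1}(U) = {50, 51} ∈ τ_X ✓.
  U = {x67, x68}: f^{-1}(U) = {49} ∉ τ_X ✗.
  U = {x65, x66, x67}: f^{-1}(U) = {50, 51} ∈ τ_X ✓.
  U = {x65, x66, x68}: f^{-1}(U) = {49, 50, 51} ∈ τ_X ✓.
  U = {x65, x66, x67, x68}: f^{-1}(U) = {49, 50, 51} ∈ τ_X ✓.
Found U = {x68} with f^{-1}(U) = {49} not in τ_X. Therefore f is NOT continuous.


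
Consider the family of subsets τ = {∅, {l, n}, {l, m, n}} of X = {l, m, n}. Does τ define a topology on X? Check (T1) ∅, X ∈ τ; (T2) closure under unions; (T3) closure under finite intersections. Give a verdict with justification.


τ IS a topology on X.

Axiom (T1): ∅ ∈ τ? Yes; X ∈ τ? Yes.
Axiom (T2/T3): check pairwise unions and intersections of members of τ.
All pairwise intersections and unions checked — each lies in τ. Therefore τ satisfies (T1), (T2), (T3): it IS a topology on X.


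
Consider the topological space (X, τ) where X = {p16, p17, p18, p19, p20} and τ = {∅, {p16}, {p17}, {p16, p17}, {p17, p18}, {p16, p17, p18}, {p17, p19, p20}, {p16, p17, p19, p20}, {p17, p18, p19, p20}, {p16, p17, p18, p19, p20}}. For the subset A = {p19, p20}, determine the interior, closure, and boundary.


int(A) = ∅, cl(A) = {p19, p20}, ∂A = {p19, p20}.

Closed sets in (X, τ) are complements of opens:
  closed(X, τ) = {∅, {p16}, {p18}, {p16, p18}, {p19, p20}, {p16, p19, p20}, {p18, p19, p20}, {p16, p18, p19, p20}, {p17, p18, p19, p20}, {p16, p17, p18, p19, p20}}.
int(A) = ⋃ {U ∈ τ : U ⊆ A}. Opens contained in A: ∅.
Taking the union of these: int(A) = ∅.
cl(A) = ⋂ {C closed : A ⊆ C}. Closed sets containing A: {p19, p20}, {p16, p19, p20}, {p18, p19, p20}, {p16, p18, p19, p20}, {p17, p18, p19, p20}, {p16, p17, p18, p19, p20}.
Intersecting these: cl(A) = {p19, p20}.
∂A = cl(A) ∖ int(A) = {p19, p20} ∖ ∅ = {p19, p20}.


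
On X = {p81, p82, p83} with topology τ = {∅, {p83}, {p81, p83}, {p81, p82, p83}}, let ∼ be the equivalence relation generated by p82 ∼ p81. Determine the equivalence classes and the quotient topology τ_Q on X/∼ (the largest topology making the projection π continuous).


X/∼ = {[p81=p82], [p83]}; |τ_Q| = 3.

Equivalence classes: [p81=p82], [p83].
Quotient map π: X → X/∼ sends p81 ↦ [p81=p82], p82 ↦ [p81=p82], p83 ↦ [p83].
For each subset V ⊆ X/∼, compute π^{-1}(V) ⊆ X and check whether π^{-1}(V) ∈ τ. V is open in τ_Q iff π^{-1}(V) ∈ τ.
  V = {}: π^{-1}(V) = ∅ ∈ τ ✓.
  V = {[p81=p82]}: π^{-1}(V) = {p81, p82} ∉ τ ✗.
  V = {[p83]}: π^{-1}(V) = {p83} ∈ τ ✓.
  V = {[p81=p82], [p83]}: π^{-1}(V) = {p81, p82, p83} ∈ τ ✓.
Open sets in the quotient: τ_Q = {{}, {[p83]}, {[p81=p82], [p83]}} (3 elements).


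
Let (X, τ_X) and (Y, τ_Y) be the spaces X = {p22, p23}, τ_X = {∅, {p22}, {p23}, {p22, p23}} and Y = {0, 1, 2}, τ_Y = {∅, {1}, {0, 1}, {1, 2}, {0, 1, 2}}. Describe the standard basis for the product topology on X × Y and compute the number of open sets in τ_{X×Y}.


Basis B = {∅ × ∅, {p22} × {1}, {p23} × {1}, {p22} × {0, 1}, {p22} × {1, 2}, {p22, p23} × {1}, {p23} × {0, 1}, {p23} × {1, 2}, {p22} × {0, 1, 2}, {p23} × {0, 1, 2}, {p22, p23} × {0, 1}, {p22, p23} × {1, 2}, {p22, p23} × {0, 1, 2}}; |τ_{X×Y}| = 25.

Enumerate products U × V with U ∈ τ_X, V ∈ τ_Y (deduplicated):
  ∅ × ∅ = {} (∅)
  {p22} × {1} = {(p22,1)}
  {p23} × {1} = {(p23,1)}
  {p22} × {0, 1} = {(p22,0), (p22,1)}
  {p22} × {1, 2} = {(p22,1), (p22,2)}
  {p22, p23} × {1} = {(p22,1), (p23,1)}
  {p23} × {0, 1} = {(p23,0), (p23,1)}
  {p23} × {1, 2} = {(p23,1), (p23,2)}
  {p22} × {0, 1, 2} = {(p22,0), (p22,1), (p22,2)}
  {p23} × {0, 1, 2} = {(p23,0), (p23,1), (p23,2)}
  {p22, p23} × {0, 1} = {(p22,0), (p22,1), (p23,0), (p23,1)}
  {p22, p23} × {1, 2} = {(p22,1), (p22,2), (p23,1), (p23,2)}
  {p22, p23} × {0, 1, 2} = {(p22,0), (p22,1), (p22,2), (p23,0), (p23,1), (p23,2)}
These 13 distinct sets form the basis B.
Close under arbitrary unions to get τ_{X×Y}; counting gives |τ_{X×Y}| = 25.


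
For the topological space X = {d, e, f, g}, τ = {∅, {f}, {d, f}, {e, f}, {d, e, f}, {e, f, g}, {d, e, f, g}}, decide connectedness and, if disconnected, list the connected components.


(X, τ) is connected.

Find clopen sets (U ∈ τ with X ∖ U ∈ τ):
  U = ∅, X ∖ U = {d, e, f, g} — both open, so U is clopen.
  U = {d, e, f, g}, X ∖ U = ∅ — both open, so U is clopen.
Only trivial clopens (∅ and X) exist, so (X, τ) is connected.
Compute connected components by grouping points that agree on all clopens:
  component: {d, e, f, g}


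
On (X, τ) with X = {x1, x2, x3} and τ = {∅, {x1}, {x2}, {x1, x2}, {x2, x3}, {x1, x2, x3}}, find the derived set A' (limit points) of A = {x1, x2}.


A' = {x3}

For each x ∈ X, list the open sets U ∈ τ with x ∈ U, then check whether U ∩ (A ∖ {x}) ≠ ∅ for every such U.
  x = x1: open {x1} ∋ x has {x1} ∩ (A ∖ {x1}) = ∅, so x is NOT a limit point.
  x = x2: open {x2} ∋ x has {x2} ∩ (A ∖ {x2}) = ∅, so x is NOT a limit point.
  x = x3: opens ∋ x are {x2, x3}, {x1, x2, x3}; each meets A ∖ {x3}, so x IS a limit point.
Collecting: A' = {x3}.


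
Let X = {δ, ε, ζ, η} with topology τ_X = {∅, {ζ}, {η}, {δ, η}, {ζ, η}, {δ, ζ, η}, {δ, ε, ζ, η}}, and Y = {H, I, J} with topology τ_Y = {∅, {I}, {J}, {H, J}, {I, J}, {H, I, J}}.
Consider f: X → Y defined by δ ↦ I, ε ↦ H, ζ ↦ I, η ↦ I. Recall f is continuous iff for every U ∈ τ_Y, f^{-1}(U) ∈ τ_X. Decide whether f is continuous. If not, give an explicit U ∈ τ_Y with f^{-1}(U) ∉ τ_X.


f is NOT continuous.

Compute f^{-1}(U) for each U ∈ τ_Y:
  U = ∅: f^{-1}(U) = ∅ ∈ τ_X ✓.
  U = {I}: f^{-1}(U) = {δ, ζ, η} ∈ τ_X ✓.
  U = {J}: f^{-1}(U) = ∅ ∈ τ_X ✓.
  U = {H, J}: f^{-1}(U) = {ε} ∉ τ_X ✗.
  U = {I, J}: f^{-1}(U) = {δ, ζ, η} ∈ τ_X ✓.
  U = {H, I, J}: f^{-1}(U) = {δ, ε, ζ, η} ∈ τ_X ✓.
Found U = {H, J} with f^{-1}(U) = {ε} not in τ_X. Therefore f is NOT continuous.


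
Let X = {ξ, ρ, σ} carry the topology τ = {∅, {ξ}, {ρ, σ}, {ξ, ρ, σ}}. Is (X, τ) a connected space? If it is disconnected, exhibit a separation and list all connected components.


(X, τ) is disconnected; components = [{ξ}, {ρ, σ}].

Find clopen sets (U ∈ τ with X ∖ U ∈ τ):
  U = ∅, X ∖ U = {ξ, ρ, σ} — both open, so U is clopen.
  U = {ξ}, X ∖ U = {ρ, σ} — both open, so U is clopen.
  U = {ρ, σ}, X ∖ U = {ξ} — both open, so U is clopen.
  U = {ξ, ρ, σ}, X ∖ U = ∅ — both open, so U is clopen.
Nontrivial clopen(s) exist: e.g. {ρ, σ}. So (X, τ) is disconnected.
Compute connected components by grouping points that agree on all clopens:
  component: {ξ}
  component: {ρ, σ}


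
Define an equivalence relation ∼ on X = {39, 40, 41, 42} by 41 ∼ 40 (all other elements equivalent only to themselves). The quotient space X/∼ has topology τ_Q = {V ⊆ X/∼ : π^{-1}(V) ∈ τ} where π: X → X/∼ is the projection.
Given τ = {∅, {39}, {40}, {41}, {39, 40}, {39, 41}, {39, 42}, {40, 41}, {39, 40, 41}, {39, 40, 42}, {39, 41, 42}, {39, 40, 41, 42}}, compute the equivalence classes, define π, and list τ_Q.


X/∼ = {[39], [40=41], [42]}; |τ_Q| = 6.

Equivalence classes: [39], [40=41], [42].
Quotient map π: X → X/∼ sends 39 ↦ [39], 40 ↦ [40=41], 41 ↦ [40=41], 42 ↦ [42].
For each subset V ⊆ X/∼, compute π^{-1}(V) ⊆ X and check whether π^{-1}(V) ∈ τ. V is open in τ_Q iff π^{-1}(V) ∈ τ.
  V = {}: π^{-1}(V) = ∅ ∈ τ ✓.
  V = {[39]}: π^{-1}(V) = {39} ∈ τ ✓.
  V = {[40=41]}: π^{-1}(V) = {40, 41} ∈ τ ✓.
  V = {[39], [40=41]}: π^{-1}(V) = {39, 40, 41} ∈ τ ✓.
  V = {[42]}: π^{-1}(V) = {42} ∉ τ ✗.
  V = {[39], [42]}: π^{-1}(V) = {39, 42} ∈ τ ✓.
  V = {[40=41], [42]}: π^{-1}(V) = {40, 41, 42} ∉ τ ✗.
  V = {[39], [40=41], [42]}: π^{-1}(V) = {39, 40, 41, 42} ∈ τ ✓.
Open sets in the quotient: τ_Q = {{}, {[39]}, {[40=41]}, {[39], [40=41]}, {[39], [42]}, {[39], [40=41], [42]}} (6 elements).
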